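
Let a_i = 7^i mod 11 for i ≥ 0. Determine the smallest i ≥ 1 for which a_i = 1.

Computing terms: a_0 = 1,  a_1 = 7,  a_2 = 5,  a_3 = 2,  a_4 = 3,  a_5 = 10,  a_6 = 4,  a_7 = 6,  a_8 = 9,  a_9 = 8,  a_{10} = 1.
Since a_{10} = a_0 = 1, the sequence is periodic with period 10.
The value 1 next appears (with i ≥ 1) at a_{10}.

10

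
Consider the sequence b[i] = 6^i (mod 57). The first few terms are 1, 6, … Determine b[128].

Computing terms: b[0] = 1, b[1] = 6, b[2] = 36, b[3] = 45, b[4] = 42, b[5] = 24, b[6] = 30, b[7] = 9, b[8] = 54, b[9] = 39, b[10] = 6.
Since b[10] = b[1] = 6, the sequence is eventually periodic: after a pre-period of length 1 it cycles with period 9.
For i ≥ 1, b[i] depends only on (i - 1) mod 9. (128 - 1) mod 9 = 1, so b[128] = b[2] = 36.

36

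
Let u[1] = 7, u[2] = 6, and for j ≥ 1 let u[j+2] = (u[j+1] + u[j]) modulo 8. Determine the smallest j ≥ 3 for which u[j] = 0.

5

u[1] = 7, u[2] = 6, u[3] = 5, u[4] = 3, u[5] = 0, u[6] = 3, u[7] = 3, u[8] = 6, u[9] = 1, u[10] = 7, u[11] = 0, u[12] = 7, u[13] = 7, u[14] = 6.
Since (u[13], u[14]) = (u[1], u[2]) = (7, 6) (two consecutive terms determine the rest), the sequence is periodic with period 12.
The value 0 first appears (with j ≥ 3) at u[5].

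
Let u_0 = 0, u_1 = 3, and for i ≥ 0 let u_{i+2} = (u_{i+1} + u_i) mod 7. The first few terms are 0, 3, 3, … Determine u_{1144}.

0

Listing terms: u_0 = 0,  u_1 = 3,  u_2 = 3,  u_3 = 6,  u_4 = 2,  u_5 = 1,  u_6 = 3,  u_7 = 4,  u_8 = 0,  u_9 = 4,  u_{10} = 4,  u_{11} = 1,  u_{12} = 5,  u_{13} = 6,  u_{14} = 4,  u_{15} = 3,  u_{16} = 0,  u_{17} = 3.
Since (u_{16}, u_{17}) = (u_0, u_1) = (0, 3) (two consecutive terms determine the rest), the sequence is periodic with period 16.
So u_{1144} = u_{0 + ((1144-0) mod 16)} = u_8 = 0.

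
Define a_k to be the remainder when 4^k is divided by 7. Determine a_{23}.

We have a_0 = 1, a_1 = 4, a_2 = 2, a_3 = 1.
The sequence repeats with period 3.
(23 - 0) mod 3 = 2, so a_{23} = a_2 = 2.

2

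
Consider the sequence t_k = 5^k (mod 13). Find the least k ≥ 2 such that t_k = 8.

Computing terms: t_1 = 5,  t_2 = 12,  t_3 = 8,  t_4 = 1,  t_5 = 5.
The sequence repeats with period 4.
The value 8 first appears (with k ≥ 2) at t_3.

3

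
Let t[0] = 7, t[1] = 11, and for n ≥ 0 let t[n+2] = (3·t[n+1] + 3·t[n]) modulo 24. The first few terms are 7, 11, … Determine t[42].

15

We have t[0] = 7; t[1] = 11; t[2] = 6; t[3] = 3; t[4] = 3; t[5] = 18; t[6] = 15; t[7] = 3; t[8] = 6; t[9] = 3.
Since (t[8], t[9]) = (t[2], t[3]) = (6, 3) (two consecutive terms determine the rest), the sequence is eventually periodic: after a pre-period of length 2 it cycles with period 6.
For n ≥ 2, t[n] depends only on (n - 2) mod 6. (42 - 2) mod 6 = 4, so t[42] = t[6] = 15.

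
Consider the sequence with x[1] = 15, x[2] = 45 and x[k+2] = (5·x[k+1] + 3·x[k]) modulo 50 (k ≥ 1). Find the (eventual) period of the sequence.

24

x[1] = 15, x[2] = 45, x[3] = 20, x[4] = 35, x[5] = 35, x[6] = 30, x[7] = 5, x[8] = 15, x[9] = 40, x[10] = 45, x[11] = 45, x[12] = 10, x[13] = 35, x[14] = 5, x[15] = 30, x[16] = 15, x[17] = 15, x[18] = 20, x[19] = 45, x[20] = 35, x[21] = 10, x[22] = 5, x[23] = 5, x[24] = 40, x[25] = 15, x[26] = 45.
The sequence repeats with period 24.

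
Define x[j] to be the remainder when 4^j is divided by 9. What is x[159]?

Computing terms: x[0] = 1,  x[1] = 4,  x[2] = 7,  x[3] = 1.
Since x[3] = x[0] = 1, the sequence is periodic with period 3.
So x[159] = x[0 + ((159-0) mod 3)] = x[0] = 1.

1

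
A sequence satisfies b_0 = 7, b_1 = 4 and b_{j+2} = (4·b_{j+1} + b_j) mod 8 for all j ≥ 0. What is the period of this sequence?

4

We have b_0 = 7,  b_1 = 4,  b_2 = 7,  b_3 = 0,  b_4 = 7,  b_5 = 4.
Since (b_4, b_5) = (b_0, b_1) = (7, 4) (two consecutive terms determine the rest), the sequence is periodic with period 4.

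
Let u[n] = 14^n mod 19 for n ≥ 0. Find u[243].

u[0] = 1; u[1] = 14; u[2] = 6; u[3] = 8; u[4] = 17; u[5] = 10; u[6] = 7; u[7] = 3; u[8] = 4; u[9] = 18; u[10] = 5; u[11] = 13; u[12] = 11; u[13] = 2; u[14] = 9; u[15] = 12; u[16] = 16; u[17] = 15; u[18] = 1.
The sequence repeats with period 18.
(243 - 0) mod 18 = 9, so u[243] = u[9] = 18.

18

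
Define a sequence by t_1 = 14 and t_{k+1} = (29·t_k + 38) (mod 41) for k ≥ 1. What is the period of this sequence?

t_1 = 14; t_2 = 34; t_3 = 40; t_4 = 9; t_5 = 12; t_6 = 17; t_7 = 39; t_8 = 21; t_9 = 32; t_{10} = 23; t_{11} = 8; t_{12} = 24; t_{13} = 37; t_{14} = 4; t_{15} = 31; t_{16} = 35; t_{17} = 28; t_{18} = 30; t_{19} = 6; t_{20} = 7; t_{21} = 36; t_{22} = 16; t_{23} = 10; t_{24} = 0; t_{25} = 38; t_{26} = 33; t_{27} = 11; t_{28} = 29; t_{29} = 18; t_{30} = 27; t_{31} = 1; t_{32} = 26; t_{33} = 13; t_{34} = 5; t_{35} = 19; t_{36} = 15; t_{37} = 22; t_{38} = 20; t_{39} = 3; t_{40} = 2; t_{41} = 14.
The sequence repeats with period 40.

40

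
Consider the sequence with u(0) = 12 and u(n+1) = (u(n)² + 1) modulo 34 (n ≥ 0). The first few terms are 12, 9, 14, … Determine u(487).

Listing terms: u(0) = 12,  u(1) = 9,  u(2) = 14,  u(3) = 27,  u(4) = 16,  u(5) = 19,  u(6) = 22,  u(7) = 9.
Since u(7) = u(1) = 9, the sequence is eventually periodic: after a pre-period of length 1 it cycles with period 6.
For n ≥ 1, u(n) depends only on (n - 1) mod 6. (487 - 1) mod 6 = 0, so u(487) = u(1) = 9.

9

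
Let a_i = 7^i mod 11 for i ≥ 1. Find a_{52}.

5

Listing terms: a_1 = 7; a_2 = 5; a_3 = 2; a_4 = 3; a_5 = 10; a_6 = 4; a_7 = 6; a_8 = 9; a_9 = 8; a_{10} = 1; a_{11} = 7.
Since a_{11} = a_1 = 7, the sequence is periodic with period 10.
(52 - 1) mod 10 = 1, so a_{52} = a_2 = 5.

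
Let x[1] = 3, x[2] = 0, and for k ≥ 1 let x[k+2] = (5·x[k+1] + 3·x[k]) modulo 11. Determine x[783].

Listing terms: x[1] = 3,  x[2] = 0,  x[3] = 9,  x[4] = 1,  x[5] = 10,  x[6] = 9,  x[7] = 9,  x[8] = 6,  x[9] = 2,  x[10] = 6,  x[11] = 3,  x[12] = 0.
Since (x[11], x[12]) = (x[1], x[2]) = (3, 0) (two consecutive terms determine the rest), the sequence is periodic with period 10.
So x[783] = x[1 + ((783-1) mod 10)] = x[3] = 9.

9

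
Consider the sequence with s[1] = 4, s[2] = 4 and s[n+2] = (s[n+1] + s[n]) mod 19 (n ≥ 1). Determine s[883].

4

We have s[1] = 4, s[2] = 4, s[3] = 8, s[4] = 12, s[5] = 1, s[6] = 13, s[7] = 14, s[8] = 8, s[9] = 3, s[10] = 11, s[11] = 14, s[12] = 6, s[13] = 1, s[14] = 7, s[15] = 8, s[16] = 15, s[17] = 4, s[18] = 0, s[19] = 4, s[20] = 4.
The sequence repeats with period 18.
(883 - 1) mod 18 = 0, so s[883] = s[1] = 4.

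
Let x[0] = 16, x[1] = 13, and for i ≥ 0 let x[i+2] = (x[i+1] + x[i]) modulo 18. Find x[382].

x[0] = 16,  x[1] = 13,  x[2] = 11,  x[3] = 6,  x[4] = 17,  x[5] = 5,  x[6] = 4,  x[7] = 9,  x[8] = 13,  x[9] = 4,  x[10] = 17,  x[11] = 3,  x[12] = 2,  x[13] = 5,  x[14] = 7,  x[15] = 12,  x[16] = 1,  x[17] = 13,  x[18] = 14,  x[19] = 9,  x[20] = 5,  x[21] = 14,  x[22] = 1,  x[23] = 15,  x[24] = 16,  x[25] = 13.
The sequence repeats with period 24.
(382 - 0) mod 24 = 22, so x[382] = x[22] = 1.

1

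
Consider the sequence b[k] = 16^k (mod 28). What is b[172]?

16

Listing terms: b[1] = 16,  b[2] = 4,  b[3] = 8,  b[4] = 16.
The sequence repeats with period 3.
(172 - 1) mod 3 = 0, so b[172] = b[1] = 16.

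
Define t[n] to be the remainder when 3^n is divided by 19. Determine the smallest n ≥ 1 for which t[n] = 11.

12

We have t[0] = 1, t[1] = 3, t[2] = 9, t[3] = 8, t[4] = 5, t[5] = 15, t[6] = 7, t[7] = 2, t[8] = 6, t[9] = 18, t[10] = 16, t[11] = 10, t[12] = 11, t[13] = 14, t[14] = 4, t[15] = 12, t[16] = 17, t[17] = 13, t[18] = 1.
Since t[18] = t[0] = 1, the sequence is periodic with period 18.
The value 11 first appears (with n ≥ 1) at t[12].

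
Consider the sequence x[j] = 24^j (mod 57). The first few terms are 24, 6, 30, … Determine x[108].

39

Computing terms: x[1] = 24,  x[2] = 6,  x[3] = 30,  x[4] = 36,  x[5] = 9,  x[6] = 45,  x[7] = 54,  x[8] = 42,  x[9] = 39,  x[10] = 24.
Since x[10] = x[1] = 24, the sequence is periodic with period 9.
(108 - 1) mod 9 = 8, so x[108] = x[9] = 39.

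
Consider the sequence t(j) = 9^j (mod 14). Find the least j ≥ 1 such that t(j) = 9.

Listing terms: t(0) = 1; t(1) = 9; t(2) = 11; t(3) = 1.
Since t(3) = t(0) = 1, the sequence is periodic with period 3.
The value 9 first appears (with j ≥ 1) at t(1).

1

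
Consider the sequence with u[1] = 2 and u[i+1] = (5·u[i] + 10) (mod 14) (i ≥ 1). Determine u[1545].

12

Listing terms: u[1] = 2,  u[2] = 6,  u[3] = 12,  u[4] = 0,  u[5] = 10,  u[6] = 4,  u[7] = 2.
Since u[7] = u[1] = 2, the sequence is periodic with period 6.
(1545 - 1) mod 6 = 2, so u[1545] = u[3] = 12.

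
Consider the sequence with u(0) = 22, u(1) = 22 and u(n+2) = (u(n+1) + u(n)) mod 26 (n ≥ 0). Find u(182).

4

u(0) = 22,  u(1) = 22,  u(2) = 18,  u(3) = 14,  u(4) = 6,  u(5) = 20,  u(6) = 0,  u(7) = 20,  u(8) = 20,  u(9) = 14,  u(10) = 8,  u(11) = 22,  u(12) = 4,  u(13) = 0,  u(14) = 4,  u(15) = 4,  u(16) = 8,  u(17) = 12,  u(18) = 20,  u(19) = 6,  u(20) = 0,  u(21) = 6,  u(22) = 6,  u(23) = 12,  u(24) = 18,  u(25) = 4,  u(26) = 22,  u(27) = 0,  u(28) = 22,  u(29) = 22.
The sequence repeats with period 28.
(182 - 0) mod 28 = 14, so u(182) = u(14) = 4.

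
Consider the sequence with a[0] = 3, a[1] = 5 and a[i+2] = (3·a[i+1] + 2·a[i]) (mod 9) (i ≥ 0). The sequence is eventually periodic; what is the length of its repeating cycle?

We have a[0] = 3; a[1] = 5; a[2] = 3; a[3] = 1; a[4] = 0; a[5] = 2; a[6] = 6; a[7] = 4; a[8] = 6; a[9] = 8; a[10] = 0; a[11] = 7; a[12] = 3; a[13] = 5.
The sequence repeats with period 12.

12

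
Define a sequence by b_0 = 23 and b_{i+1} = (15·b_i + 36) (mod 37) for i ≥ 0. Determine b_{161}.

Computing terms: b_0 = 23; b_1 = 11; b_2 = 16; b_3 = 17; b_4 = 32; b_5 = 35; b_6 = 6; b_7 = 15; b_8 = 2; b_9 = 29; b_{10} = 27; b_{11} = 34; b_{12} = 28; b_{13} = 12; b_{14} = 31; b_{15} = 20; b_{16} = 3; b_{17} = 7; b_{18} = 30; b_{19} = 5; b_{20} = 0; b_{21} = 36; b_{22} = 21; b_{23} = 18; b_{24} = 10; b_{25} = 1; b_{26} = 14; b_{27} = 24; b_{28} = 26; b_{29} = 19; b_{30} = 25; b_{31} = 4; b_{32} = 22; b_{33} = 33; b_{34} = 13; b_{35} = 9; b_{36} = 23.
The sequence repeats with period 36.
So b_{161} = b_{0 + ((161-0) mod 36)} = b_{17} = 7.

7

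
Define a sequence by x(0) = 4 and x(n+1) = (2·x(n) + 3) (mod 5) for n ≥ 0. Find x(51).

Listing terms: x(0) = 4, x(1) = 1, x(2) = 0, x(3) = 3, x(4) = 4.
Since x(4) = x(0) = 4, the sequence is periodic with period 4.
(51 - 0) mod 4 = 3, so x(51) = x(3) = 3.

3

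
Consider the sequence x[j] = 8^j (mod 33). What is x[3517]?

2

x[0] = 1, x[1] = 8, x[2] = 31, x[3] = 17, x[4] = 4, x[5] = 32, x[6] = 25, x[7] = 2, x[8] = 16, x[9] = 29, x[10] = 1.
Since x[10] = x[0] = 1, the sequence is periodic with period 10.
So x[3517] = x[0 + ((3517-0) mod 10)] = x[7] = 2.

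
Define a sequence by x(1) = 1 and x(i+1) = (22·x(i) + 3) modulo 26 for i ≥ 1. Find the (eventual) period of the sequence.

3

We have x(1) = 1,  x(2) = 25,  x(3) = 7,  x(4) = 1.
The sequence repeats with period 3.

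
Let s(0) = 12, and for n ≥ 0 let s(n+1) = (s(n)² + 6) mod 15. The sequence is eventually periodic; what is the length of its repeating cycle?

Computing terms: s(0) = 12, s(1) = 0, s(2) = 6, s(3) = 12.
Since s(3) = s(0) = 12, the sequence is periodic with period 3.

3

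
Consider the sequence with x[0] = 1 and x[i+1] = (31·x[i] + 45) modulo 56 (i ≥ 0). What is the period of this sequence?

x[0] = 1,  x[1] = 20,  x[2] = 49,  x[3] = 52,  x[4] = 33,  x[5] = 4,  x[6] = 1.
Since x[6] = x[0] = 1, the sequence is periodic with period 6.

6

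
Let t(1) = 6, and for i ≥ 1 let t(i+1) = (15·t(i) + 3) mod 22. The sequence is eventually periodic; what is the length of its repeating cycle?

10

We have t(1) = 6,  t(2) = 5,  t(3) = 12,  t(4) = 7,  t(5) = 20,  t(6) = 17,  t(7) = 16,  t(8) = 1,  t(9) = 18,  t(10) = 9,  t(11) = 6.
Since t(11) = t(1) = 6, the sequence is periodic with period 10.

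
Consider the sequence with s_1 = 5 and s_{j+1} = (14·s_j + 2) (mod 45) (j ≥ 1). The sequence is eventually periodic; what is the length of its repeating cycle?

s_1 = 5,  s_2 = 27,  s_3 = 20,  s_4 = 12,  s_5 = 35,  s_6 = 42,  s_7 = 5.
The sequence repeats with period 6.

6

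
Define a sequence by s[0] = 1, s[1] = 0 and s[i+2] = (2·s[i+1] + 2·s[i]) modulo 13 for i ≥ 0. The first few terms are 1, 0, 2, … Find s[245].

Listing terms: s[0] = 1,  s[1] = 0,  s[2] = 2,  s[3] = 4,  s[4] = 12,  s[5] = 6,  s[6] = 10,  s[7] = 6,  s[8] = 6,  s[9] = 11,  s[10] = 8,  s[11] = 12,  s[12] = 1,  s[13] = 0.
Since (s[12], s[13]) = (s[0], s[1]) = (1, 0) (two consecutive terms determine the rest), the sequence is periodic with period 12.
So s[245] = s[0 + ((245-0) mod 12)] = s[5] = 6.

6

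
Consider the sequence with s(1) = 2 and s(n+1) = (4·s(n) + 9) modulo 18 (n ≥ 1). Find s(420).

5

Computing terms: s(1) = 2,  s(2) = 17,  s(3) = 5,  s(4) = 11,  s(5) = 17.
Since s(5) = s(2) = 17, the sequence is eventually periodic: after a pre-period of length 1 it cycles with period 3.
For n ≥ 2, s(n) depends only on (n - 2) mod 3. (420 - 2) mod 3 = 1, so s(420) = s(3) = 5.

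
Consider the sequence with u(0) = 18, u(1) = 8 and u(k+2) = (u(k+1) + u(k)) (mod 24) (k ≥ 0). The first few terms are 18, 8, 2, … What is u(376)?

12

u(0) = 18, u(1) = 8, u(2) = 2, u(3) = 10, u(4) = 12, u(5) = 22, u(6) = 10, u(7) = 8, u(8) = 18, u(9) = 2, u(10) = 20, u(11) = 22, u(12) = 18, u(13) = 16, u(14) = 10, u(15) = 2, u(16) = 12, u(17) = 14, u(18) = 2, u(19) = 16, u(20) = 18, u(21) = 10, u(22) = 4, u(23) = 14, u(24) = 18, u(25) = 8.
The sequence repeats with period 24.
So u(376) = u(0 + ((376-0) mod 24)) = u(16) = 12.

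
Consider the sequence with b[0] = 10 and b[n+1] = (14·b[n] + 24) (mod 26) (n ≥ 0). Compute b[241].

Computing terms: b[0] = 10, b[1] = 8, b[2] = 6, b[3] = 4, b[4] = 2, b[5] = 0, b[6] = 24, b[7] = 22, b[8] = 20, b[9] = 18, b[10] = 16, b[11] = 14, b[12] = 12, b[13] = 10.
Since b[13] = b[0] = 10, the sequence is periodic with period 13.
So b[241] = b[0 + ((241-0) mod 13)] = b[7] = 22.

22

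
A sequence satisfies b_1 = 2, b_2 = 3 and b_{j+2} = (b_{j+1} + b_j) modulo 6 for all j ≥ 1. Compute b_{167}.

1

We have b_1 = 2,  b_2 = 3,  b_3 = 5,  b_4 = 2,  b_5 = 1,  b_6 = 3,  b_7 = 4,  b_8 = 1,  b_9 = 5,  b_{10} = 0,  b_{11} = 5,  b_{12} = 5,  b_{13} = 4,  b_{14} = 3,  b_{15} = 1,  b_{16} = 4,  b_{17} = 5,  b_{18} = 3,  b_{19} = 2,  b_{20} = 5,  b_{21} = 1,  b_{22} = 0,  b_{23} = 1,  b_{24} = 1,  b_{25} = 2,  b_{26} = 3.
The sequence repeats with period 24.
So b_{167} = b_{1 + ((167-1) mod 24)} = b_{23} = 1.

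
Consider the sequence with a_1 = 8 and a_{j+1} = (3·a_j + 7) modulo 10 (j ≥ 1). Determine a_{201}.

a_1 = 8, a_2 = 1, a_3 = 0, a_4 = 7, a_5 = 8.
The sequence repeats with period 4.
So a_{201} = a_{1 + ((201-1) mod 4)} = a_1 = 8.

8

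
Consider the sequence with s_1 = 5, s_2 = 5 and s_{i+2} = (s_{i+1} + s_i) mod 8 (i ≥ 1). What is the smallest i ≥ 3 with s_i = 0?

6

Listing terms: s_1 = 5,  s_2 = 5,  s_3 = 2,  s_4 = 7,  s_5 = 1,  s_6 = 0,  s_7 = 1,  s_8 = 1,  s_9 = 2,  s_{10} = 3,  s_{11} = 5,  s_{12} = 0,  s_{13} = 5,  s_{14} = 5.
Since (s_{13}, s_{14}) = (s_1, s_2) = (5, 5) (two consecutive terms determine the rest), the sequence is periodic with period 12.
The value 0 first appears (with i ≥ 3) at s_6.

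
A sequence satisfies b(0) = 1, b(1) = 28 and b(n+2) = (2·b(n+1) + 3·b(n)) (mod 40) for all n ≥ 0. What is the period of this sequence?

8

Listing terms: b(0) = 1, b(1) = 28, b(2) = 19, b(3) = 2, b(4) = 21, b(5) = 8, b(6) = 39, b(7) = 22, b(8) = 1, b(9) = 28.
The sequence repeats with period 8.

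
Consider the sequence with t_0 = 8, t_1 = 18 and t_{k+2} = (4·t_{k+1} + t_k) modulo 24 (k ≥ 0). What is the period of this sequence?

8

Computing terms: t_0 = 8,  t_1 = 18,  t_2 = 8,  t_3 = 2,  t_4 = 16,  t_5 = 18,  t_6 = 16,  t_7 = 10,  t_8 = 8,  t_9 = 18.
The sequence repeats with period 8.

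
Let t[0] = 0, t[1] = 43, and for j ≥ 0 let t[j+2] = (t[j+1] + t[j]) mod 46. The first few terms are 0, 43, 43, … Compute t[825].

36

We have t[0] = 0; t[1] = 43; t[2] = 43; t[3] = 40; t[4] = 37; t[5] = 31; t[6] = 22; t[7] = 7; t[8] = 29; t[9] = 36; t[10] = 19; t[11] = 9; t[12] = 28; t[13] = 37; t[14] = 19; t[15] = 10; t[16] = 29; t[17] = 39; t[18] = 22; t[19] = 15; t[20] = 37; t[21] = 6; t[22] = 43; t[23] = 3; t[24] = 0; t[25] = 3; t[26] = 3; t[27] = 6; t[28] = 9; t[29] = 15; t[30] = 24; t[31] = 39; t[32] = 17; t[33] = 10; t[34] = 27; t[35] = 37; t[36] = 18; t[37] = 9; t[38] = 27; t[39] = 36; t[40] = 17; t[41] = 7; t[42] = 24; t[43] = 31; t[44] = 9; t[45] = 40; t[46] = 3; t[47] = 43; t[48] = 0; t[49] = 43.
Since (t[48], t[49]) = (t[0], t[1]) = (0, 43) (two consecutive terms determine the rest), the sequence is periodic with period 48.
So t[825] = t[0 + ((825-0) mod 48)] = t[9] = 36.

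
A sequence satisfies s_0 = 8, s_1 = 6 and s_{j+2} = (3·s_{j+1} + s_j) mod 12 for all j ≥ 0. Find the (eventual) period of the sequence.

Computing terms: s_0 = 8; s_1 = 6; s_2 = 2; s_3 = 0; s_4 = 2; s_5 = 6; s_6 = 8; s_7 = 6.
Since (s_6, s_7) = (s_0, s_1) = (8, 6) (two consecutive terms determine the rest), the sequence is periodic with period 6.

6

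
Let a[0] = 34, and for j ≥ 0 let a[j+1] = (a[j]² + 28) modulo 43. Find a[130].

Computing terms: a[0] = 34; a[1] = 23; a[2] = 41; a[3] = 32; a[4] = 20; a[5] = 41.
Since a[5] = a[2] = 41, the sequence is eventually periodic: after a pre-period of length 2 it cycles with period 3.
For j ≥ 2, a[j] depends only on (j - 2) mod 3. (130 - 2) mod 3 = 2, so a[130] = a[4] = 20.

20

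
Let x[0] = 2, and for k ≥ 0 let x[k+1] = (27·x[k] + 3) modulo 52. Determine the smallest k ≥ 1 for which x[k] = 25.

Listing terms: x[0] = 2, x[1] = 5, x[2] = 34, x[3] = 37, x[4] = 14, x[5] = 17, x[6] = 46, x[7] = 49, x[8] = 26, x[9] = 29, x[10] = 6, x[11] = 9, x[12] = 38, x[13] = 41, x[14] = 18, x[15] = 21, x[16] = 50, x[17] = 1, x[18] = 30, x[19] = 33, x[20] = 10, x[21] = 13, x[22] = 42, x[23] = 45, x[24] = 22, x[25] = 25, x[26] = 2.
The sequence repeats with period 26.
The value 25 first appears (with k ≥ 1) at x[25].

25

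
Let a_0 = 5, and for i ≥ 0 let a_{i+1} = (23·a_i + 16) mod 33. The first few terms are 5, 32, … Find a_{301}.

14

Computing terms: a_0 = 5, a_1 = 32, a_2 = 26, a_3 = 20, a_4 = 14, a_5 = 8, a_6 = 2, a_7 = 29, a_8 = 23, a_9 = 17, a_{10} = 11, a_{11} = 5.
Since a_{11} = a_0 = 5, the sequence is periodic with period 11.
(301 - 0) mod 11 = 4, so a_{301} = a_4 = 14.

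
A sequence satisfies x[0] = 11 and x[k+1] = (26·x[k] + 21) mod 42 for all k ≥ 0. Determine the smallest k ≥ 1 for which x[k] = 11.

6

x[0] = 11; x[1] = 13; x[2] = 23; x[3] = 31; x[4] = 29; x[5] = 19; x[6] = 11.
Since x[6] = x[0] = 11, the sequence is periodic with period 6.
The value 11 next appears (with k ≥ 1) at x[6].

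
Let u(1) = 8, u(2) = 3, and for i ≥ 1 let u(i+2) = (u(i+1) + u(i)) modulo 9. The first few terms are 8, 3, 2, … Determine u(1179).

Listing terms: u(1) = 8,  u(2) = 3,  u(3) = 2,  u(4) = 5,  u(5) = 7,  u(6) = 3,  u(7) = 1,  u(8) = 4,  u(9) = 5,  u(10) = 0,  u(11) = 5,  u(12) = 5,  u(13) = 1,  u(14) = 6,  u(15) = 7,  u(16) = 4,  u(17) = 2,  u(18) = 6,  u(19) = 8,  u(20) = 5,  u(21) = 4,  u(22) = 0,  u(23) = 4,  u(24) = 4,  u(25) = 8,  u(26) = 3.
The sequence repeats with period 24.
(1179 - 1) mod 24 = 2, so u(1179) = u(3) = 2.

2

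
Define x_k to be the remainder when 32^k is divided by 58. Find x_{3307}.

56

Computing terms: x_0 = 1,  x_1 = 32,  x_2 = 38,  x_3 = 56,  x_4 = 52,  x_5 = 40,  x_6 = 4,  x_7 = 12,  x_8 = 36,  x_9 = 50,  x_{10} = 34,  x_{11} = 44,  x_{12} = 16,  x_{13} = 48,  x_{14} = 28,  x_{15} = 26,  x_{16} = 20,  x_{17} = 2,  x_{18} = 6,  x_{19} = 18,  x_{20} = 54,  x_{21} = 46,  x_{22} = 22,  x_{23} = 8,  x_{24} = 24,  x_{25} = 14,  x_{26} = 42,  x_{27} = 10,  x_{28} = 30,  x_{29} = 32.
Since x_{29} = x_1 = 32, the sequence is eventually periodic: after a pre-period of length 1 it cycles with period 28.
For k ≥ 1, x_k depends only on (k - 1) mod 28. (3307 - 1) mod 28 = 2, so x_{3307} = x_3 = 56.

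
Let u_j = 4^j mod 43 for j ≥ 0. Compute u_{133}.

1

We have u_0 = 1; u_1 = 4; u_2 = 16; u_3 = 21; u_4 = 41; u_5 = 35; u_6 = 11; u_7 = 1.
The sequence repeats with period 7.
So u_{133} = u_{0 + ((133-0) mod 7)} = u_0 = 1.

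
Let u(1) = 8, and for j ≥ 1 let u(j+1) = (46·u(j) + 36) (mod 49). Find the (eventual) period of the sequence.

21

Listing terms: u(1) = 8,  u(2) = 12,  u(3) = 0,  u(4) = 36,  u(5) = 26,  u(6) = 7,  u(7) = 15,  u(8) = 40,  u(9) = 14,  u(10) = 43,  u(11) = 5,  u(12) = 21,  u(13) = 22,  u(14) = 19,  u(15) = 28,  u(16) = 1,  u(17) = 33,  u(18) = 35,  u(19) = 29,  u(20) = 47,  u(21) = 42,  u(22) = 8.
Since u(22) = u(1) = 8, the sequence is periodic with period 21.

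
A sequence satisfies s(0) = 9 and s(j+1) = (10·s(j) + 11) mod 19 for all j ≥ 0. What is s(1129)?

5

Listing terms: s(0) = 9,  s(1) = 6,  s(2) = 14,  s(3) = 18,  s(4) = 1,  s(5) = 2,  s(6) = 12,  s(7) = 17,  s(8) = 10,  s(9) = 16,  s(10) = 0,  s(11) = 11,  s(12) = 7,  s(13) = 5,  s(14) = 4,  s(15) = 13,  s(16) = 8,  s(17) = 15,  s(18) = 9.
Since s(18) = s(0) = 9, the sequence is periodic with period 18.
So s(1129) = s(0 + ((1129-0) mod 18)) = s(13) = 5.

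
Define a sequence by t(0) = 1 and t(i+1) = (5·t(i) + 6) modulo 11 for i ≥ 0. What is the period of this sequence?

5

We have t(0) = 1; t(1) = 0; t(2) = 6; t(3) = 3; t(4) = 10; t(5) = 1.
The sequence repeats with period 5.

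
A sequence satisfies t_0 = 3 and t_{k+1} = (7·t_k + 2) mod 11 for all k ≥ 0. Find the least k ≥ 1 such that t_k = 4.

8

Listing terms: t_0 = 3; t_1 = 1; t_2 = 9; t_3 = 10; t_4 = 6; t_5 = 0; t_6 = 2; t_7 = 5; t_8 = 4; t_9 = 8; t_{10} = 3.
The sequence repeats with period 10.
The value 4 first appears (with k ≥ 1) at t_8.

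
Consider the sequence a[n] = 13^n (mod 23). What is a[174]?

3

Listing terms: a[0] = 1,  a[1] = 13,  a[2] = 8,  a[3] = 12,  a[4] = 18,  a[5] = 4,  a[6] = 6,  a[7] = 9,  a[8] = 2,  a[9] = 3,  a[10] = 16,  a[11] = 1.
Since a[11] = a[0] = 1, the sequence is periodic with period 11.
(174 - 0) mod 11 = 9, so a[174] = a[9] = 3.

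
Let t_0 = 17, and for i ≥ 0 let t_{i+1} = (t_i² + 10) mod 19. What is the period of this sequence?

7

Listing terms: t_0 = 17; t_1 = 14; t_2 = 16; t_3 = 0; t_4 = 10; t_5 = 15; t_6 = 7; t_7 = 2; t_8 = 14.
Since t_8 = t_1 = 14, the sequence is eventually periodic: after a pre-period of length 1 it cycles with period 7.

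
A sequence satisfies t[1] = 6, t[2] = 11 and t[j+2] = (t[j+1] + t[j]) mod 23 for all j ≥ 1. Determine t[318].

19

Computing terms: t[1] = 6, t[2] = 11, t[3] = 17, t[4] = 5, t[5] = 22, t[6] = 4, t[7] = 3, t[8] = 7, t[9] = 10, t[10] = 17, t[11] = 4, t[12] = 21, t[13] = 2, t[14] = 0, t[15] = 2, t[16] = 2, t[17] = 4, t[18] = 6, t[19] = 10, t[20] = 16, t[21] = 3, t[22] = 19, t[23] = 22, t[24] = 18, t[25] = 17, t[26] = 12, t[27] = 6, t[28] = 18, t[29] = 1, t[30] = 19, t[31] = 20, t[32] = 16, t[33] = 13, t[34] = 6, t[35] = 19, t[36] = 2, t[37] = 21, t[38] = 0, t[39] = 21, t[40] = 21, t[41] = 19, t[42] = 17, t[43] = 13, t[44] = 7, t[45] = 20, t[46] = 4, t[47] = 1, t[48] = 5, t[49] = 6, t[50] = 11.
The sequence repeats with period 48.
(318 - 1) mod 48 = 29, so t[318] = t[30] = 19.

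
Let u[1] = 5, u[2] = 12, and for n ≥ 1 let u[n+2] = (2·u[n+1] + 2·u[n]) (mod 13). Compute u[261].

Listing terms: u[1] = 5, u[2] = 12, u[3] = 8, u[4] = 1, u[5] = 5, u[6] = 12.
The sequence repeats with period 4.
So u[261] = u[1 + ((261-1) mod 4)] = u[1] = 5.

5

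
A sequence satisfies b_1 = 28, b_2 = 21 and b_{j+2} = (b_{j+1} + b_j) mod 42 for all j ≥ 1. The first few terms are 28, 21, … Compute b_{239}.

Listing terms: b_1 = 28,  b_2 = 21,  b_3 = 7,  b_4 = 28,  b_5 = 35,  b_6 = 21,  b_7 = 14,  b_8 = 35,  b_9 = 7,  b_{10} = 0,  b_{11} = 7,  b_{12} = 7,  b_{13} = 14,  b_{14} = 21,  b_{15} = 35,  b_{16} = 14,  b_{17} = 7,  b_{18} = 21,  b_{19} = 28,  b_{20} = 7,  b_{21} = 35,  b_{22} = 0,  b_{23} = 35,  b_{24} = 35,  b_{25} = 28,  b_{26} = 21.
The sequence repeats with period 24.
So b_{239} = b_{1 + ((239-1) mod 24)} = b_{23} = 35.

35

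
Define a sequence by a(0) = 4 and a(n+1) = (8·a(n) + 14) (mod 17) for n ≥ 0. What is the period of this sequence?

We have a(0) = 4,  a(1) = 12,  a(2) = 8,  a(3) = 10,  a(4) = 9,  a(5) = 1,  a(6) = 5,  a(7) = 3,  a(8) = 4.
The sequence repeats with period 8.

8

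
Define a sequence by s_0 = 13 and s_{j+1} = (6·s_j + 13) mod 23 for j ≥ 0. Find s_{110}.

13

Listing terms: s_0 = 13, s_1 = 22, s_2 = 7, s_3 = 9, s_4 = 21, s_5 = 1, s_6 = 19, s_7 = 12, s_8 = 16, s_9 = 17, s_{10} = 0, s_{11} = 13.
The sequence repeats with period 11.
So s_{110} = s_{0 + ((110-0) mod 11)} = s_0 = 13.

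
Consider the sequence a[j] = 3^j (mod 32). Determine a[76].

17

Computing terms: a[1] = 3; a[2] = 9; a[3] = 27; a[4] = 17; a[5] = 19; a[6] = 25; a[7] = 11; a[8] = 1; a[9] = 3.
Since a[9] = a[1] = 3, the sequence is periodic with period 8.
(76 - 1) mod 8 = 3, so a[76] = a[4] = 17.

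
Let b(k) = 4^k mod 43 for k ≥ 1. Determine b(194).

35

We have b(1) = 4,  b(2) = 16,  b(3) = 21,  b(4) = 41,  b(5) = 35,  b(6) = 11,  b(7) = 1,  b(8) = 4.
Since b(8) = b(1) = 4, the sequence is periodic with period 7.
(194 - 1) mod 7 = 4, so b(194) = b(5) = 35.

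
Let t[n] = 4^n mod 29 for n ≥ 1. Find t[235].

5

Computing terms: t[1] = 4,  t[2] = 16,  t[3] = 6,  t[4] = 24,  t[5] = 9,  t[6] = 7,  t[7] = 28,  t[8] = 25,  t[9] = 13,  t[10] = 23,  t[11] = 5,  t[12] = 20,  t[13] = 22,  t[14] = 1,  t[15] = 4.
The sequence repeats with period 14.
(235 - 1) mod 14 = 10, so t[235] = t[11] = 5.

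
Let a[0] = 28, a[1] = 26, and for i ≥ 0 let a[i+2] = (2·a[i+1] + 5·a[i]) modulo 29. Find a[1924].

Listing terms: a[0] = 28, a[1] = 26, a[2] = 18, a[3] = 21, a[4] = 16, a[5] = 21, a[6] = 6, a[7] = 1, a[8] = 3, a[9] = 11, a[10] = 8, a[11] = 13, a[12] = 8, a[13] = 23, a[14] = 28, a[15] = 26.
The sequence repeats with period 14.
(1924 - 0) mod 14 = 6, so a[1924] = a[6] = 6.

6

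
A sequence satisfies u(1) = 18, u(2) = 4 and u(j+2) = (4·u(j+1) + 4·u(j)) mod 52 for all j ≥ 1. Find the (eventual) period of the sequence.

We have u(1) = 18; u(2) = 4; u(3) = 36; u(4) = 4; u(5) = 4; u(6) = 32; u(7) = 40; u(8) = 28; u(9) = 12; u(10) = 4; u(11) = 12; u(12) = 12; u(13) = 44; u(14) = 16; u(15) = 32; u(16) = 36; u(17) = 12; u(18) = 36; u(19) = 36; u(20) = 28; u(21) = 48; u(22) = 44; u(23) = 4; u(24) = 36.
Since (u(23), u(24)) = (u(2), u(3)) = (4, 36) (two consecutive terms determine the rest), the sequence is eventually periodic: after a pre-period of length 1 it cycles with period 21.

21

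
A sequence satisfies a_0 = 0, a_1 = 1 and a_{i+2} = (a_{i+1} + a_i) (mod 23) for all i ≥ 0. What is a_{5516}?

20

a_0 = 0, a_1 = 1, a_2 = 1, a_3 = 2, a_4 = 3, a_5 = 5, a_6 = 8, a_7 = 13, a_8 = 21, a_9 = 11, a_{10} = 9, a_{11} = 20, a_{12} = 6, a_{13} = 3, a_{14} = 9, a_{15} = 12, a_{16} = 21, a_{17} = 10, a_{18} = 8, a_{19} = 18, a_{20} = 3, a_{21} = 21, a_{22} = 1, a_{23} = 22, a_{24} = 0, a_{25} = 22, a_{26} = 22, a_{27} = 21, a_{28} = 20, a_{29} = 18, a_{30} = 15, a_{31} = 10, a_{32} = 2, a_{33} = 12, a_{34} = 14, a_{35} = 3, a_{36} = 17, a_{37} = 20, a_{38} = 14, a_{39} = 11, a_{40} = 2, a_{41} = 13, a_{42} = 15, a_{43} = 5, a_{44} = 20, a_{45} = 2, a_{46} = 22, a_{47} = 1, a_{48} = 0, a_{49} = 1.
Since (a_{48}, a_{49}) = (a_0, a_1) = (0, 1) (two consecutive terms determine the rest), the sequence is periodic with period 48.
So a_{5516} = a_{0 + ((5516-0) mod 48)} = a_{44} = 20.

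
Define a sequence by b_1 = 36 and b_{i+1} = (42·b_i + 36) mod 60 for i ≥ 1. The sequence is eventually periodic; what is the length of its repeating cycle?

We have b_1 = 36, b_2 = 48, b_3 = 12, b_4 = 0, b_5 = 36.
The sequence repeats with period 4.

4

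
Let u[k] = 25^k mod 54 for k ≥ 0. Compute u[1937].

Computing terms: u[0] = 1,  u[1] = 25,  u[2] = 31,  u[3] = 19,  u[4] = 43,  u[5] = 49,  u[6] = 37,  u[7] = 7,  u[8] = 13,  u[9] = 1.
Since u[9] = u[0] = 1, the sequence is periodic with period 9.
(1937 - 0) mod 9 = 2, so u[1937] = u[2] = 31.

31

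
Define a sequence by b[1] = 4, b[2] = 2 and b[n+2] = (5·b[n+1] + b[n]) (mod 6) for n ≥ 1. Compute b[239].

4

We have b[1] = 4, b[2] = 2, b[3] = 2, b[4] = 0, b[5] = 2, b[6] = 4, b[7] = 4, b[8] = 0, b[9] = 4, b[10] = 2.
Since (b[9], b[10]) = (b[1], b[2]) = (4, 2) (two consecutive terms determine the rest), the sequence is periodic with period 8.
So b[239] = b[1 + ((239-1) mod 8)] = b[7] = 4.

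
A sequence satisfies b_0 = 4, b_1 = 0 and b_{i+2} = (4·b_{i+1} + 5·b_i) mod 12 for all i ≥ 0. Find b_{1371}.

Computing terms: b_0 = 4,  b_1 = 0,  b_2 = 8,  b_3 = 8,  b_4 = 0,  b_5 = 4,  b_6 = 4,  b_7 = 0.
The sequence repeats with period 6.
(1371 - 0) mod 6 = 3, so b_{1371} = b_3 = 8.

8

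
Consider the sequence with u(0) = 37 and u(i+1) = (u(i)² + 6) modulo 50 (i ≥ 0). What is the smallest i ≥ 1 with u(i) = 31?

We have u(0) = 37; u(1) = 25; u(2) = 31; u(3) = 17; u(4) = 45; u(5) = 31.
Since u(5) = u(2) = 31, the sequence is eventually periodic: after a pre-period of length 2 it cycles with period 3.
The value 31 first appears (with i ≥ 1) at u(2).

2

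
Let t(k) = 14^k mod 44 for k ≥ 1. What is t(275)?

12

t(1) = 14, t(2) = 20, t(3) = 16, t(4) = 4, t(5) = 12, t(6) = 36, t(7) = 20.
Since t(7) = t(2) = 20, the sequence is eventually periodic: after a pre-period of length 1 it cycles with period 5.
For k ≥ 2, t(k) depends only on (k - 2) mod 5. (275 - 2) mod 5 = 3, so t(275) = t(5) = 12.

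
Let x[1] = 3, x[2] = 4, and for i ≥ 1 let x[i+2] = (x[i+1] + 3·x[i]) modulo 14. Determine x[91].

5

Computing terms: x[1] = 3,  x[2] = 4,  x[3] = 13,  x[4] = 11,  x[5] = 8,  x[6] = 13,  x[7] = 9,  x[8] = 6,  x[9] = 5,  x[10] = 9,  x[11] = 10,  x[12] = 9,  x[13] = 11,  x[14] = 10,  x[15] = 1,  x[16] = 3,  x[17] = 6,  x[18] = 1,  x[19] = 5,  x[20] = 8,  x[21] = 9,  x[22] = 5,  x[23] = 4,  x[24] = 5,  x[25] = 3,  x[26] = 4.
The sequence repeats with period 24.
(91 - 1) mod 24 = 18, so x[91] = x[19] = 5.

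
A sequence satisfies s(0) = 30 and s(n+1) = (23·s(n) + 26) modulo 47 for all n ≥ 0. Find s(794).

Listing terms: s(0) = 30, s(1) = 11, s(2) = 44, s(3) = 4, s(4) = 24, s(5) = 14, s(6) = 19, s(7) = 40, s(8) = 6, s(9) = 23, s(10) = 38, s(11) = 7, s(12) = 46, s(13) = 3, s(14) = 1, s(15) = 2, s(16) = 25, s(17) = 37, s(18) = 31, s(19) = 34, s(20) = 9, s(21) = 45, s(22) = 27, s(23) = 36, s(24) = 8, s(25) = 22, s(26) = 15, s(27) = 42, s(28) = 5, s(29) = 0, s(30) = 26, s(31) = 13, s(32) = 43, s(33) = 28, s(34) = 12, s(35) = 20, s(36) = 16, s(37) = 18, s(38) = 17, s(39) = 41, s(40) = 29, s(41) = 35, s(42) = 32, s(43) = 10, s(44) = 21, s(45) = 39, s(46) = 30.
The sequence repeats with period 46.
So s(794) = s(0 + ((794-0) mod 46)) = s(12) = 46.

46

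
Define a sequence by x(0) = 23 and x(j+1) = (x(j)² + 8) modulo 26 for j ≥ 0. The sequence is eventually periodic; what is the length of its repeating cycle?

Listing terms: x(0) = 23,  x(1) = 17,  x(2) = 11,  x(3) = 25,  x(4) = 9,  x(5) = 11.
Since x(5) = x(2) = 11, the sequence is eventually periodic: after a pre-period of length 2 it cycles with period 3.

3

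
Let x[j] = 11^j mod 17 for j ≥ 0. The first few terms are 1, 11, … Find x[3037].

We have x[0] = 1,  x[1] = 11,  x[2] = 2,  x[3] = 5,  x[4] = 4,  x[5] = 10,  x[6] = 8,  x[7] = 3,  x[8] = 16,  x[9] = 6,  x[10] = 15,  x[11] = 12,  x[12] = 13,  x[13] = 7,  x[14] = 9,  x[15] = 14,  x[16] = 1.
Since x[16] = x[0] = 1, the sequence is periodic with period 16.
So x[3037] = x[0 + ((3037-0) mod 16)] = x[13] = 7.

7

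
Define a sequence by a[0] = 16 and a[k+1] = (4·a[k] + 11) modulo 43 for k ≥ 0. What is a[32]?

Computing terms: a[0] = 16,  a[1] = 32,  a[2] = 10,  a[3] = 8,  a[4] = 0,  a[5] = 11,  a[6] = 12,  a[7] = 16.
The sequence repeats with period 7.
(32 - 0) mod 7 = 4, so a[32] = a[4] = 0.

0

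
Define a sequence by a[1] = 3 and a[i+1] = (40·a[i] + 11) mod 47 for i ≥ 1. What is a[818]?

a[1] = 3,  a[2] = 37,  a[3] = 34,  a[4] = 8,  a[5] = 2,  a[6] = 44,  a[7] = 32,  a[8] = 22,  a[9] = 45,  a[10] = 25,  a[11] = 24,  a[12] = 31,  a[13] = 29,  a[14] = 43,  a[15] = 39,  a[16] = 20,  a[17] = 12,  a[18] = 21,  a[19] = 5,  a[20] = 23,  a[21] = 38,  a[22] = 27,  a[23] = 10,  a[24] = 35,  a[25] = 1,  a[26] = 4,  a[27] = 30,  a[28] = 36,  a[29] = 41,  a[30] = 6,  a[31] = 16,  a[32] = 40,  a[33] = 13,  a[34] = 14,  a[35] = 7,  a[36] = 9,  a[37] = 42,  a[38] = 46,  a[39] = 18,  a[40] = 26,  a[41] = 17,  a[42] = 33,  a[43] = 15,  a[44] = 0,  a[45] = 11,  a[46] = 28,  a[47] = 3.
Since a[47] = a[1] = 3, the sequence is periodic with period 46.
(818 - 1) mod 46 = 35, so a[818] = a[36] = 9.

9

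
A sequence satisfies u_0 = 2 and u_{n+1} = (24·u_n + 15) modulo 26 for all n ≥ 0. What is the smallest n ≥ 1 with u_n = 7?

We have u_0 = 2; u_1 = 11; u_2 = 19; u_3 = 3; u_4 = 9; u_5 = 23; u_6 = 21; u_7 = 25; u_8 = 17; u_9 = 7; u_{10} = 1; u_{11} = 13; u_{12} = 15; u_{13} = 11.
Since u_{13} = u_1 = 11, the sequence is eventually periodic: after a pre-period of length 1 it cycles with period 12.
The value 7 first appears (with n ≥ 1) at u_9.

9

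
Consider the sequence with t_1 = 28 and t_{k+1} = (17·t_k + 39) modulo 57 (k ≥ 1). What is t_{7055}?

31

t_1 = 28,  t_2 = 2,  t_3 = 16,  t_4 = 26,  t_5 = 25,  t_6 = 8,  t_7 = 4,  t_8 = 50,  t_9 = 34,  t_{10} = 47,  t_{11} = 40,  t_{12} = 35,  t_{13} = 7,  t_{14} = 44,  t_{15} = 46,  t_{16} = 23,  t_{17} = 31,  t_{18} = 53,  t_{19} = 28.
Since t_{19} = t_1 = 28, the sequence is periodic with period 18.
So t_{7055} = t_{1 + ((7055-1) mod 18)} = t_{17} = 31.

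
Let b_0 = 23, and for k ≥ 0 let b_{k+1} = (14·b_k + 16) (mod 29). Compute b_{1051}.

12

Computing terms: b_0 = 23; b_1 = 19; b_2 = 21; b_3 = 20; b_4 = 6; b_5 = 13; b_6 = 24; b_7 = 4; b_8 = 14; b_9 = 9; b_{10} = 26; b_{11} = 3; b_{12} = 0; b_{13} = 16; b_{14} = 8; b_{15} = 12; b_{16} = 10; b_{17} = 11; b_{18} = 25; b_{19} = 18; b_{20} = 7; b_{21} = 27; b_{22} = 17; b_{23} = 22; b_{24} = 5; b_{25} = 28; b_{26} = 2; b_{27} = 15; b_{28} = 23.
The sequence repeats with period 28.
So b_{1051} = b_{0 + ((1051-0) mod 28)} = b_{15} = 12.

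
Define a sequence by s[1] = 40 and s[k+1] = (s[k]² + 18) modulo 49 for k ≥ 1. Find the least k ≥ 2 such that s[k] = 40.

We have s[1] = 40, s[2] = 1, s[3] = 19, s[4] = 36, s[5] = 40.
Since s[5] = s[1] = 40, the sequence is periodic with period 4.
The value 40 next appears (with k ≥ 2) at s[5].

5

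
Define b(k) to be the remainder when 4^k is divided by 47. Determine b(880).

Computing terms: b(1) = 4, b(2) = 16, b(3) = 17, b(4) = 21, b(5) = 37, b(6) = 7, b(7) = 28, b(8) = 18, b(9) = 25, b(10) = 6, b(11) = 24, b(12) = 2, b(13) = 8, b(14) = 32, b(15) = 34, b(16) = 42, b(17) = 27, b(18) = 14, b(19) = 9, b(20) = 36, b(21) = 3, b(22) = 12, b(23) = 1, b(24) = 4.
The sequence repeats with period 23.
So b(880) = b(1 + ((880-1) mod 23)) = b(6) = 7.

7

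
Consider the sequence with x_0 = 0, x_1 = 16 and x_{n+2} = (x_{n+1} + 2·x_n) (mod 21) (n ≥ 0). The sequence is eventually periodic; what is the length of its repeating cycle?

6

Listing terms: x_0 = 0; x_1 = 16; x_2 = 16; x_3 = 6; x_4 = 17; x_5 = 8; x_6 = 0; x_7 = 16.
Since (x_6, x_7) = (x_0, x_1) = (0, 16) (two consecutive terms determine the rest), the sequence is periodic with period 6.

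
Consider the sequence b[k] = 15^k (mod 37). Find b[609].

Listing terms: b[0] = 1, b[1] = 15, b[2] = 3, b[3] = 8, b[4] = 9, b[5] = 24, b[6] = 27, b[7] = 35, b[8] = 7, b[9] = 31, b[10] = 21, b[11] = 19, b[12] = 26, b[13] = 20, b[14] = 4, b[15] = 23, b[16] = 12, b[17] = 32, b[18] = 36, b[19] = 22, b[20] = 34, b[21] = 29, b[22] = 28, b[23] = 13, b[24] = 10, b[25] = 2, b[26] = 30, b[27] = 6, b[28] = 16, b[29] = 18, b[30] = 11, b[31] = 17, b[32] = 33, b[33] = 14, b[34] = 25, b[35] = 5, b[36] = 1.
The sequence repeats with period 36.
So b[609] = b[0 + ((609-0) mod 36)] = b[33] = 14.

14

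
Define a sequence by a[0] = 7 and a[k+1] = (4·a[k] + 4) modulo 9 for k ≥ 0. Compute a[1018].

5

Listing terms: a[0] = 7; a[1] = 5; a[2] = 6; a[3] = 1; a[4] = 8; a[5] = 0; a[6] = 4; a[7] = 2; a[8] = 3; a[9] = 7.
The sequence repeats with period 9.
(1018 - 0) mod 9 = 1, so a[1018] = a[1] = 5.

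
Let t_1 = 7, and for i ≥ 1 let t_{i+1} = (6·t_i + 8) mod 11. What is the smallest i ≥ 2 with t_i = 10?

We have t_1 = 7, t_2 = 6, t_3 = 0, t_4 = 8, t_5 = 1, t_6 = 3, t_7 = 4, t_8 = 10, t_9 = 2, t_{10} = 9, t_{11} = 7.
Since t_{11} = t_1 = 7, the sequence is periodic with period 10.
The value 10 first appears (with i ≥ 2) at t_8.

8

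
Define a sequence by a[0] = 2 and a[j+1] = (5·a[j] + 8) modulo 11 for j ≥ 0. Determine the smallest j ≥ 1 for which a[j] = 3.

3

a[0] = 2,  a[1] = 7,  a[2] = 10,  a[3] = 3,  a[4] = 1,  a[5] = 2.
Since a[5] = a[0] = 2, the sequence is periodic with period 5.
The value 3 first appears (with j ≥ 1) at a[3].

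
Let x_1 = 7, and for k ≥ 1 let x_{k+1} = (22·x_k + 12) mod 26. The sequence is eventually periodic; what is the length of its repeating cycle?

3

We have x_1 = 7; x_2 = 10; x_3 = 24; x_4 = 20; x_5 = 10.
Since x_5 = x_2 = 10, the sequence is eventually periodic: after a pre-period of length 1 it cycles with period 3.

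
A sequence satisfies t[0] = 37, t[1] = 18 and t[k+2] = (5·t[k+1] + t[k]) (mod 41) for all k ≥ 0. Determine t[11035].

38

Computing terms: t[0] = 37,  t[1] = 18,  t[2] = 4,  t[3] = 38,  t[4] = 30,  t[5] = 24,  t[6] = 27,  t[7] = 36,  t[8] = 2,  t[9] = 5,  t[10] = 27,  t[11] = 17,  t[12] = 30,  t[13] = 3,  t[14] = 4,  t[15] = 23,  t[16] = 37,  t[17] = 3,  t[18] = 11,  t[19] = 17,  t[20] = 14,  t[21] = 5,  t[22] = 39,  t[23] = 36,  t[24] = 14,  t[25] = 24,  t[26] = 11,  t[27] = 38,  t[28] = 37,  t[29] = 18.
The sequence repeats with period 28.
(11035 - 0) mod 28 = 3, so t[11035] = t[3] = 38.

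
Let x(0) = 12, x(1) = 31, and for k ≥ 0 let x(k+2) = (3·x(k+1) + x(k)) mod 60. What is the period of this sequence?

12

x(0) = 12,  x(1) = 31,  x(2) = 45,  x(3) = 46,  x(4) = 3,  x(5) = 55,  x(6) = 48,  x(7) = 19,  x(8) = 45,  x(9) = 34,  x(10) = 27,  x(11) = 55,  x(12) = 12,  x(13) = 31.
The sequence repeats with period 12.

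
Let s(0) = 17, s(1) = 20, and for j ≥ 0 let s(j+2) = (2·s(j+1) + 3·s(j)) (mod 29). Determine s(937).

Computing terms: s(0) = 17,  s(1) = 20,  s(2) = 4,  s(3) = 10,  s(4) = 3,  s(5) = 7,  s(6) = 23,  s(7) = 9,  s(8) = 0,  s(9) = 27,  s(10) = 25,  s(11) = 15,  s(12) = 18,  s(13) = 23,  s(14) = 13,  s(15) = 8,  s(16) = 26,  s(17) = 18,  s(18) = 27,  s(19) = 21,  s(20) = 7,  s(21) = 19,  s(22) = 1,  s(23) = 1,  s(24) = 5,  s(25) = 13,  s(26) = 12,  s(27) = 5,  s(28) = 17,  s(29) = 20.
The sequence repeats with period 28.
So s(937) = s(0 + ((937-0) mod 28)) = s(13) = 23.

23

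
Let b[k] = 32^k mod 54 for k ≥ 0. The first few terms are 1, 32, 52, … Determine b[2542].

4

Listing terms: b[0] = 1; b[1] = 32; b[2] = 52; b[3] = 44; b[4] = 4; b[5] = 20; b[6] = 46; b[7] = 14; b[8] = 16; b[9] = 26; b[10] = 22; b[11] = 2; b[12] = 10; b[13] = 50; b[14] = 34; b[15] = 8; b[16] = 40; b[17] = 38; b[18] = 28; b[19] = 32.
Since b[19] = b[1] = 32, the sequence is eventually periodic: after a pre-period of length 1 it cycles with period 18.
For k ≥ 1, b[k] depends only on (k - 1) mod 18. (2542 - 1) mod 18 = 3, so b[2542] = b[4] = 4.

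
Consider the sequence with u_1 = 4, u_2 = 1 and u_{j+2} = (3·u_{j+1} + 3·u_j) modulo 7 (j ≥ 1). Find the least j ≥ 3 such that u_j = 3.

u_1 = 4, u_2 = 1, u_3 = 1, u_4 = 6, u_5 = 0, u_6 = 4, u_7 = 5, u_8 = 6, u_9 = 5, u_{10} = 5, u_{11} = 2, u_{12} = 0, u_{13} = 6, u_{14} = 4, u_{15} = 2, u_{16} = 4, u_{17} = 4, u_{18} = 3, u_{19} = 0, u_{20} = 2, u_{21} = 6, u_{22} = 3, u_{23} = 6, u_{24} = 6, u_{25} = 1, u_{26} = 0, u_{27} = 3, u_{28} = 2, u_{29} = 1, u_{30} = 2, u_{31} = 2, u_{32} = 5, u_{33} = 0, u_{34} = 1, u_{35} = 3, u_{36} = 5, u_{37} = 3, u_{38} = 3, u_{39} = 4, u_{40} = 0, u_{41} = 5, u_{42} = 1, u_{43} = 4, u_{44} = 1.
Since (u_{43}, u_{44}) = (u_1, u_2) = (4, 1) (two consecutive terms determine the rest), the sequence is periodic with period 42.
The value 3 first appears (with j ≥ 3) at u_{18}.

18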